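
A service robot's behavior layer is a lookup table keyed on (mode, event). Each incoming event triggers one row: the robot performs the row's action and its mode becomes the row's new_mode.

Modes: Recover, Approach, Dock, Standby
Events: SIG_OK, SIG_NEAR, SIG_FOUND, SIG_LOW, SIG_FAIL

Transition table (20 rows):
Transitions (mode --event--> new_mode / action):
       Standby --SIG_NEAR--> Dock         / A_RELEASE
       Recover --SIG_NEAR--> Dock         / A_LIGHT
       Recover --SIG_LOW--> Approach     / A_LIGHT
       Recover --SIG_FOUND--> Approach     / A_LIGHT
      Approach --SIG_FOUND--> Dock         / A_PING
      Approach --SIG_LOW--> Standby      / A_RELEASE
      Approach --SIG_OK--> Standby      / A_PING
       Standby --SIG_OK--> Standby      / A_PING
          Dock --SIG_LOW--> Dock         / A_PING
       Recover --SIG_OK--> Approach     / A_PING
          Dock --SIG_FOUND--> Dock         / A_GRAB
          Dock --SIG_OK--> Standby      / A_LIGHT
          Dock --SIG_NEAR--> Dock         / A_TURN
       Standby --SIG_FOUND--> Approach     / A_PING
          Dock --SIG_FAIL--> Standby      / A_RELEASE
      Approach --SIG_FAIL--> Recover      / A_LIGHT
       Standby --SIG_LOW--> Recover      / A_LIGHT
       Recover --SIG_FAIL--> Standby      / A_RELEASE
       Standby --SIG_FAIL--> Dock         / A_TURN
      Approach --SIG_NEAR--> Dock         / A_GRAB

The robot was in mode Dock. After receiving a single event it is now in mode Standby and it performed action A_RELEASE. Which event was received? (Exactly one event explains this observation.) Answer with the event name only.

try SIG_OK: (Dock, SIG_OK) → (Standby, A_LIGHT)
try SIG_NEAR: (Dock, SIG_NEAR) → (Dock, A_TURN)
try SIG_FOUND: (Dock, SIG_FOUND) → (Dock, A_GRAB)
try SIG_LOW: (Dock, SIG_LOW) → (Dock, A_PING)
try SIG_FAIL: (Dock, SIG_FAIL) → (Standby, A_RELEASE)  ← matches

SIG_FAIL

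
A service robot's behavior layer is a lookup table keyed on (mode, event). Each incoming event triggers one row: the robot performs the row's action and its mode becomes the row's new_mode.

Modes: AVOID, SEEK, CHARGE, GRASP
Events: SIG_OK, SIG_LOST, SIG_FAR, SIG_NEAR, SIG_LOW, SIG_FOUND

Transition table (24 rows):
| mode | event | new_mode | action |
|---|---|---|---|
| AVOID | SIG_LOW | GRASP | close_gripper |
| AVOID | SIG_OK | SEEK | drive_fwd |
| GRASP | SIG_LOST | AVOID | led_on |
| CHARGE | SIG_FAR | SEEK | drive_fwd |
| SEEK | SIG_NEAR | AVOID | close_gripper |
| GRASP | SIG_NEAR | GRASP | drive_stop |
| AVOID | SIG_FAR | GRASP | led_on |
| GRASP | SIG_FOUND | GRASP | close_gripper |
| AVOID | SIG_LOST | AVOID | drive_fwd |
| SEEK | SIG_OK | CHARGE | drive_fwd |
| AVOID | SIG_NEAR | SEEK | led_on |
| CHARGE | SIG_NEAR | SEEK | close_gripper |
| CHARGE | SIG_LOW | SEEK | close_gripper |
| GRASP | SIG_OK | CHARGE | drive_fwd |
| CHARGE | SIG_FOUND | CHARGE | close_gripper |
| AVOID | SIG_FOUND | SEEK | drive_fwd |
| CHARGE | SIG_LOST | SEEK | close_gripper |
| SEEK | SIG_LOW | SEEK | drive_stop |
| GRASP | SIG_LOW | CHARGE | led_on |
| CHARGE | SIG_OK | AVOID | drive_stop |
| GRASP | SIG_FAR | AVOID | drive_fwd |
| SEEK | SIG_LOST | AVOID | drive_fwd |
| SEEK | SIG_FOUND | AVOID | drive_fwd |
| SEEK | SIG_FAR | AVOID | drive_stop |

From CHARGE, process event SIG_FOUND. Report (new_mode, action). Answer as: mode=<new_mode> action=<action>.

current mode = CHARGE; filter table to that mode:
  (CHARGE, SIG_FAR) → (SEEK, drive_fwd)
  (CHARGE, SIG_NEAR) → (SEEK, close_gripper)
  (CHARGE, SIG_LOW) → (SEEK, close_gripper)
  (CHARGE, SIG_FOUND) → (CHARGE, close_gripper)  ← event matches
  (CHARGE, SIG_LOST) → (SEEK, close_gripper)
  (CHARGE, SIG_OK) → (AVOID, drive_stop)
event = SIG_FOUND selects (CHARGE, close_gripper)

mode=CHARGE action=close_gripper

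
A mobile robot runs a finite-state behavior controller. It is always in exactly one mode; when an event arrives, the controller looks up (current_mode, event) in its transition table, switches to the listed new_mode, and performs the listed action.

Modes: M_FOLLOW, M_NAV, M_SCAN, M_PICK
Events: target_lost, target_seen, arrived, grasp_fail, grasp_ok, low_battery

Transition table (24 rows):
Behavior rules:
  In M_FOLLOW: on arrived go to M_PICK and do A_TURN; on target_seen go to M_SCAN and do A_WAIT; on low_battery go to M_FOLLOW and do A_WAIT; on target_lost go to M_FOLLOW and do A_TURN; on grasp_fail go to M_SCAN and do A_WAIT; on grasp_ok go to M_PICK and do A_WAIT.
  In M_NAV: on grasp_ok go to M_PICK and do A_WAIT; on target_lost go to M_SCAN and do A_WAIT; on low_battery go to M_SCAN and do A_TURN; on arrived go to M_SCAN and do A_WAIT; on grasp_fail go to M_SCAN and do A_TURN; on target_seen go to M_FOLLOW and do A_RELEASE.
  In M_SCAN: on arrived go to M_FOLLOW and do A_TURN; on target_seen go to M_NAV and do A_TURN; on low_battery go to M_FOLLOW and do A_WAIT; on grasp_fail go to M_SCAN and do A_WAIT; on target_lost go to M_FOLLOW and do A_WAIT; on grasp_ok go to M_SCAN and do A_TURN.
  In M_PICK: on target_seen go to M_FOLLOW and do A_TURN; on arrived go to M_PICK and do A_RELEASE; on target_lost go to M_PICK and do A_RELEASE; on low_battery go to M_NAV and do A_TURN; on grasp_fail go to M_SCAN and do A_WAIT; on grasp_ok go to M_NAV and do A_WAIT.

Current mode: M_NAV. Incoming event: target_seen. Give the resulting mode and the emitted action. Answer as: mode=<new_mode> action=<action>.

current mode = M_NAV; filter table to that mode:
  (M_NAV, grasp_ok) → (M_PICK, A_WAIT)
  (M_NAV, target_lost) → (M_SCAN, A_WAIT)
  (M_NAV, low_battery) → (M_SCAN, A_TURN)
  (M_NAV, arrived) → (M_SCAN, A_WAIT)
  (M_NAV, grasp_fail) → (M_SCAN, A_TURN)
  (M_NAV, target_seen) → (M_FOLLOW, A_RELEASE)  ← event matches
event = target_seen selects (M_FOLLOW, A_RELEASE)

mode=M_FOLLOW action=A_RELEASE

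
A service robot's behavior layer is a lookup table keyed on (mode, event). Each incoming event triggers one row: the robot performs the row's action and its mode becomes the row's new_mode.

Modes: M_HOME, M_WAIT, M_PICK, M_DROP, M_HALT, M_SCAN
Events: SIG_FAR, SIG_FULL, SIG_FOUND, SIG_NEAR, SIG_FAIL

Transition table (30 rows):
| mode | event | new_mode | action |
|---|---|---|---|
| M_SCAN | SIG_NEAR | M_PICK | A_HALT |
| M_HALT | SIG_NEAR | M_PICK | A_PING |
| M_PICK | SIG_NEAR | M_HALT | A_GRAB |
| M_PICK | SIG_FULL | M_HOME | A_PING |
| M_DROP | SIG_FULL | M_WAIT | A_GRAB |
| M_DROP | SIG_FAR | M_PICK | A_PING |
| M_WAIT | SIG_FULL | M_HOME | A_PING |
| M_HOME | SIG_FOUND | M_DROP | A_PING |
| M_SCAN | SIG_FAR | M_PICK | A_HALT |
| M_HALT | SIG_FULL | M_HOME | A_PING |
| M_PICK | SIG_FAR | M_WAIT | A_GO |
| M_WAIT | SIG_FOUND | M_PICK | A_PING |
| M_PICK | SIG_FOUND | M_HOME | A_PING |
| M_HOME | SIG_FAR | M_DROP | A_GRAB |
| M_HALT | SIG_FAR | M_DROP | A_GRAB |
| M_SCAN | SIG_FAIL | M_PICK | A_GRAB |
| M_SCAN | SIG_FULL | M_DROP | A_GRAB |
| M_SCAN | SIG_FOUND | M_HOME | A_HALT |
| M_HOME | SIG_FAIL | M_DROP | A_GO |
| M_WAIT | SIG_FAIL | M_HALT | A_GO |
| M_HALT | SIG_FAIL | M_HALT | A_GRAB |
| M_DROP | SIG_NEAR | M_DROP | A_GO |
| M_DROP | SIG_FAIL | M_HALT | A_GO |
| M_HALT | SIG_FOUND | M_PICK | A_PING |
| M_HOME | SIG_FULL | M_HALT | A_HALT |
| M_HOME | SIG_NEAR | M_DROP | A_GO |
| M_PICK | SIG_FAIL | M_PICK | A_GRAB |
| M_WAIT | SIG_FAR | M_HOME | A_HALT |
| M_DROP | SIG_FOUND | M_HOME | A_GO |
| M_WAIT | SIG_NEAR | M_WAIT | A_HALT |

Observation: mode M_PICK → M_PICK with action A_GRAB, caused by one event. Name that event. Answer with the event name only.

SIG_FAIL

try SIG_FAR: (M_PICK, SIG_FAR) → (M_WAIT, A_GO)
try SIG_FULL: (M_PICK, SIG_FULL) → (M_HOME, A_PING)
try SIG_FOUND: (M_PICK, SIG_FOUND) → (M_HOME, A_PING)
try SIG_NEAR: (M_PICK, SIG_NEAR) → (M_HALT, A_GRAB)
try SIG_FAIL: (M_PICK, SIG_FAIL) → (M_PICK, A_GRAB)  ← matches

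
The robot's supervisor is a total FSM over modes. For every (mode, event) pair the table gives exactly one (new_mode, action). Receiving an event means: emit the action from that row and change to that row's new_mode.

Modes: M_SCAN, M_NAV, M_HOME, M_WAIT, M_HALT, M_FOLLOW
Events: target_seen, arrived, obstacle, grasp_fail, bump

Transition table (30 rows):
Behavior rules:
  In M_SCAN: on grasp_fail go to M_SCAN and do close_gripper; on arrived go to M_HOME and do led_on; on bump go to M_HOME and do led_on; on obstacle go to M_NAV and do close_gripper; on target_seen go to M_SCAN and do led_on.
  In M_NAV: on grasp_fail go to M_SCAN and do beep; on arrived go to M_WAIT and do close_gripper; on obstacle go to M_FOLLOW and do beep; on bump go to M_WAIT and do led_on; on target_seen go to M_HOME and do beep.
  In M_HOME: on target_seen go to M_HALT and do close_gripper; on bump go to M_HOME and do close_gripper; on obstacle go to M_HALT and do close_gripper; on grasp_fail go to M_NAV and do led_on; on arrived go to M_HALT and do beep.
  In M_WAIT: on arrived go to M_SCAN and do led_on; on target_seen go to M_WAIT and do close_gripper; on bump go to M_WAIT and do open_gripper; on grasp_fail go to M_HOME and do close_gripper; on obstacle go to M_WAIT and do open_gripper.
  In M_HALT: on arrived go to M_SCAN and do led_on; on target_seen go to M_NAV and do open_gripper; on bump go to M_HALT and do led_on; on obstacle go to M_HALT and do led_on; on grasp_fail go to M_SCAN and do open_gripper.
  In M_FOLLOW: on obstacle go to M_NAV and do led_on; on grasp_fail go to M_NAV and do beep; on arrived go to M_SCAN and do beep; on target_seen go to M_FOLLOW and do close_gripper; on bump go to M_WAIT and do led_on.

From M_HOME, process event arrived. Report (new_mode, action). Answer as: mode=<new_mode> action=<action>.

mode=M_HALT action=beep

current mode = M_HOME; filter table to that mode:
  (M_HOME, target_seen) → (M_HALT, close_gripper)
  (M_HOME, bump) → (M_HOME, close_gripper)
  (M_HOME, obstacle) → (M_HALT, close_gripper)
  (M_HOME, grasp_fail) → (M_NAV, led_on)
  (M_HOME, arrived) → (M_HALT, beep)  ← event matches
event = arrived selects (M_HALT, beep)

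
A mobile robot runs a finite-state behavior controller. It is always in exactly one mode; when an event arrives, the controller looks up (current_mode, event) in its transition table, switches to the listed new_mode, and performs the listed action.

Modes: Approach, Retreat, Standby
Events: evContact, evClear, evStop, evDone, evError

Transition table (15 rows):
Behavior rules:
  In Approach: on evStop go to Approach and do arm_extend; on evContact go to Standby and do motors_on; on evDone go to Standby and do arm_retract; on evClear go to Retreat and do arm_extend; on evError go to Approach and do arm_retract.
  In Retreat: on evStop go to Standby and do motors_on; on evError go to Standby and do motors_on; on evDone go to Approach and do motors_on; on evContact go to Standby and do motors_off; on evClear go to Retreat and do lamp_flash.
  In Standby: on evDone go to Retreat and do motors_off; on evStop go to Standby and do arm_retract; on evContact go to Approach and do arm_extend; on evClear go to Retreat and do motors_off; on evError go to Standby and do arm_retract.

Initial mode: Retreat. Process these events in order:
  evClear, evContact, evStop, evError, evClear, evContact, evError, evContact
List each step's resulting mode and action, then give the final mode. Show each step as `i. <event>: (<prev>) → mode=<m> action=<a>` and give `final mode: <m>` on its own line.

1. evClear: (Retreat) → mode=Retreat action=lamp_flash
2. evContact: (Retreat) → mode=Standby action=motors_off
3. evStop: (Standby) → mode=Standby action=arm_retract
4. evError: (Standby) → mode=Standby action=arm_retract
5. evClear: (Standby) → mode=Retreat action=motors_off
6. evContact: (Retreat) → mode=Standby action=motors_off
7. evError: (Standby) → mode=Standby action=arm_retract
8. evContact: (Standby) → mode=Approach action=arm_extend

final mode: Approach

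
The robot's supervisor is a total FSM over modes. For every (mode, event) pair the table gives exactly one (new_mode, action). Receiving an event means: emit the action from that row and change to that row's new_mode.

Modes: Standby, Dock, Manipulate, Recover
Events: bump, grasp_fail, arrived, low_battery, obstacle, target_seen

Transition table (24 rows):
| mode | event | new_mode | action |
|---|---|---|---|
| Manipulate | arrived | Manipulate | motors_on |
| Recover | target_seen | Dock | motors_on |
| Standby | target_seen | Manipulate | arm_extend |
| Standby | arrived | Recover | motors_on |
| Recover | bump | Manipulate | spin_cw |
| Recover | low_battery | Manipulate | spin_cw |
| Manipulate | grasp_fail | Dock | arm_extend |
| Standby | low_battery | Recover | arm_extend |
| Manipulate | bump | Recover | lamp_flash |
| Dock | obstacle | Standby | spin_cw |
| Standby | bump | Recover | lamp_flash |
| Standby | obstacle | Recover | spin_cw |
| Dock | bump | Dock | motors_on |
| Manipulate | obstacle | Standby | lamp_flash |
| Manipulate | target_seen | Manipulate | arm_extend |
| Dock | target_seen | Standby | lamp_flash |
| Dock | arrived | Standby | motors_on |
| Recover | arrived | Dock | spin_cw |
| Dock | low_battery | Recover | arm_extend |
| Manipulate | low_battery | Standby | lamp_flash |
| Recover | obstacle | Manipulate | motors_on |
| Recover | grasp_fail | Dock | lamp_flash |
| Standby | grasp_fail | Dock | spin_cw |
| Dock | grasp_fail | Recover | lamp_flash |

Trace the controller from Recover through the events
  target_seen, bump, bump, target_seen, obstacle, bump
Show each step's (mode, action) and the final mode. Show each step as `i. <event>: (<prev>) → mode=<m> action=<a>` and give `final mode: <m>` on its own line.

1. target_seen: (Recover) → mode=Dock action=motors_on
2. bump: (Dock) → mode=Dock action=motors_on
3. bump: (Dock) → mode=Dock action=motors_on
4. target_seen: (Dock) → mode=Standby action=lamp_flash
5. obstacle: (Standby) → mode=Recover action=spin_cw
6. bump: (Recover) → mode=Manipulate action=spin_cw

final mode: Manipulate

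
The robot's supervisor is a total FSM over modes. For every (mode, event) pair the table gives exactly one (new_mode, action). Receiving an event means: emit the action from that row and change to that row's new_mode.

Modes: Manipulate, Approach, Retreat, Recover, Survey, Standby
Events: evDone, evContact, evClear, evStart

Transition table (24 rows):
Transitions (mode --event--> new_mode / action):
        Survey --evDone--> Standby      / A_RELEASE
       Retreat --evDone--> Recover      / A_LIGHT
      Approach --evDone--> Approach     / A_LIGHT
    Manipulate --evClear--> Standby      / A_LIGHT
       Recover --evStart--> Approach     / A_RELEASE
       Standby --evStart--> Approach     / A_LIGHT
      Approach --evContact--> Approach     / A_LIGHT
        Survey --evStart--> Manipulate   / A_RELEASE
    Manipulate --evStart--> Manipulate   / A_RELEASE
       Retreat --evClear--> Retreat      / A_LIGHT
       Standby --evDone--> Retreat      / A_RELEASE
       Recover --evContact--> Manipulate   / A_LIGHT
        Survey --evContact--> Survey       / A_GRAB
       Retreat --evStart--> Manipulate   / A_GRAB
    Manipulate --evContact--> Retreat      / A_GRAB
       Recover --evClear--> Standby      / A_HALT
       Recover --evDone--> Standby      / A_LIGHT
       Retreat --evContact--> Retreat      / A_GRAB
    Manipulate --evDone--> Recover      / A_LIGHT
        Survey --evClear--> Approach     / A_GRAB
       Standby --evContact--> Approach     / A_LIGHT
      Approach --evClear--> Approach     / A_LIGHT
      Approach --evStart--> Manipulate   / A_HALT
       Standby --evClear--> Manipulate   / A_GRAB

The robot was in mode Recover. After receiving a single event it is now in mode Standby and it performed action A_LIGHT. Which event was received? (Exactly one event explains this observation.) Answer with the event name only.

try evDone: (Recover, evDone) → (Standby, A_LIGHT)  ← matches
try evContact: (Recover, evContact) → (Manipulate, A_LIGHT)
try evClear: (Recover, evClear) → (Standby, A_HALT)
try evStart: (Recover, evStart) → (Approach, A_RELEASE)

evDone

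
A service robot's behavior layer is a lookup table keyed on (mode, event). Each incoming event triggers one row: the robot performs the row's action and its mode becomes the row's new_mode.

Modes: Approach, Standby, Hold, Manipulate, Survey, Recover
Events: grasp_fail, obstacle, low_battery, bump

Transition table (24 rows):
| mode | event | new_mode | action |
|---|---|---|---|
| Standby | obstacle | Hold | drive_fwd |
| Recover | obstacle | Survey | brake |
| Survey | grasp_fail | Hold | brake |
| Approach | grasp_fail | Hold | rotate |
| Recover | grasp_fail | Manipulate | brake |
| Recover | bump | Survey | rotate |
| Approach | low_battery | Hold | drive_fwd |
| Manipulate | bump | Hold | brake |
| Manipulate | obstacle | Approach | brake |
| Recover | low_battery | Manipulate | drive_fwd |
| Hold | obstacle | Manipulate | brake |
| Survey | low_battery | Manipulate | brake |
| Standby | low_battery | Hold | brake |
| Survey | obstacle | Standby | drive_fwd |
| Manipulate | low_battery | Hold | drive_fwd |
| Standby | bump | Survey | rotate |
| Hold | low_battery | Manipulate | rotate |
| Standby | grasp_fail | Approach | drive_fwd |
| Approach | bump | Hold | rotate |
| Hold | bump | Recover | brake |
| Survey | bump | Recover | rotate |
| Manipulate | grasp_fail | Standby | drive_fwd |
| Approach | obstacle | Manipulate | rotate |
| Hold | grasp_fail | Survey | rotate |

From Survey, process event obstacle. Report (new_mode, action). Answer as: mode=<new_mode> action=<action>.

mode=Standby action=drive_fwd

current mode = Survey; filter table to that mode:
  (Survey, grasp_fail) → (Hold, brake)
  (Survey, low_battery) → (Manipulate, brake)
  (Survey, obstacle) → (Standby, drive_fwd)  ← event matches
  (Survey, bump) → (Recover, rotate)
event = obstacle selects (Standby, drive_fwd)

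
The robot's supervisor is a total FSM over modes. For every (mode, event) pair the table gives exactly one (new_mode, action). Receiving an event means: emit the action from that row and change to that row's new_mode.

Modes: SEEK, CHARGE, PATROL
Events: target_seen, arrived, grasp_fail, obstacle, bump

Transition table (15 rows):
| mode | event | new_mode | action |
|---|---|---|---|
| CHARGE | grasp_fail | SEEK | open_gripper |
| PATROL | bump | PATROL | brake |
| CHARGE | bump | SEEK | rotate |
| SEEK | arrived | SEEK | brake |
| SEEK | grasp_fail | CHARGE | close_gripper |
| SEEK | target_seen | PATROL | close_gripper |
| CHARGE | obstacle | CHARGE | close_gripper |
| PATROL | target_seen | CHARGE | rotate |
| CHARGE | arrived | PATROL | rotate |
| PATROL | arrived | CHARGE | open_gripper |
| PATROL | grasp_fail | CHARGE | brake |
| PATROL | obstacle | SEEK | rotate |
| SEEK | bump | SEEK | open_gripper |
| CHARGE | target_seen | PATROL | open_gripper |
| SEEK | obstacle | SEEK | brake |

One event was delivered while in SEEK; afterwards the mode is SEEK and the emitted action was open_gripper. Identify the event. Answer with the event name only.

bump

try target_seen: (SEEK, target_seen) → (PATROL, close_gripper)
try arrived: (SEEK, arrived) → (SEEK, brake)
try grasp_fail: (SEEK, grasp_fail) → (CHARGE, close_gripper)
try obstacle: (SEEK, obstacle) → (SEEK, brake)
try bump: (SEEK, bump) → (SEEK, open_gripper)  ← matches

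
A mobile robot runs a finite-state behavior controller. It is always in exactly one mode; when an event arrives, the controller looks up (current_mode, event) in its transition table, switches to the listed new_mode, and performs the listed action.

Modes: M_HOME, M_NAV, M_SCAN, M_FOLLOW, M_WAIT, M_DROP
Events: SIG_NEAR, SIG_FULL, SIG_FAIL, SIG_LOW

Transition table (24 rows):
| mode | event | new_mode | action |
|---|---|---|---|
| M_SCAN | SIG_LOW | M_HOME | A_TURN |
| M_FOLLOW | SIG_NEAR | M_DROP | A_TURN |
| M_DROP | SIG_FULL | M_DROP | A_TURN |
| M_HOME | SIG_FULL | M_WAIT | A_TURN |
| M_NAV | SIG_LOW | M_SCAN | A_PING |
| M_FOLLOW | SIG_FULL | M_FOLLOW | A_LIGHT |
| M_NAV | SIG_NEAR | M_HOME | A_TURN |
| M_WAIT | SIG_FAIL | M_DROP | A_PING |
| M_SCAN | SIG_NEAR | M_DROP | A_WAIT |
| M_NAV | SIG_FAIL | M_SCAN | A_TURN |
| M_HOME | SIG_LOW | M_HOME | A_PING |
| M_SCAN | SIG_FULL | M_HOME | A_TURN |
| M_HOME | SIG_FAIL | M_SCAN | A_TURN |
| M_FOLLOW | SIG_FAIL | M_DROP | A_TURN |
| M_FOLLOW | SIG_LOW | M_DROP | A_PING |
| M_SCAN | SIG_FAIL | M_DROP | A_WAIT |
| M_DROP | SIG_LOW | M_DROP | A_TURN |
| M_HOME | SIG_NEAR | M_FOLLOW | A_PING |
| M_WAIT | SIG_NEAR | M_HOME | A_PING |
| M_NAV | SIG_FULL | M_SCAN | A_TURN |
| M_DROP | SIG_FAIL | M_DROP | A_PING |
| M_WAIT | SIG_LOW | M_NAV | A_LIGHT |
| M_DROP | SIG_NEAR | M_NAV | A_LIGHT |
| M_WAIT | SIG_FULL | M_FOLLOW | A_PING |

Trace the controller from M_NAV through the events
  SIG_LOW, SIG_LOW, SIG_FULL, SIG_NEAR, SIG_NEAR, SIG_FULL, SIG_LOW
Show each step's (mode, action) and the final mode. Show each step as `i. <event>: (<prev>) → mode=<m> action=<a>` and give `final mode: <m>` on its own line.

1. SIG_LOW: (M_NAV) → mode=M_SCAN action=A_PING
2. SIG_LOW: (M_SCAN) → mode=M_HOME action=A_TURN
3. SIG_FULL: (M_HOME) → mode=M_WAIT action=A_TURN
4. SIG_NEAR: (M_WAIT) → mode=M_HOME action=A_PING
5. SIG_NEAR: (M_HOME) → mode=M_FOLLOW action=A_PING
6. SIG_FULL: (M_FOLLOW) → mode=M_FOLLOW action=A_LIGHT
7. SIG_LOW: (M_FOLLOW) → mode=M_DROP action=A_PING

final mode: M_DROP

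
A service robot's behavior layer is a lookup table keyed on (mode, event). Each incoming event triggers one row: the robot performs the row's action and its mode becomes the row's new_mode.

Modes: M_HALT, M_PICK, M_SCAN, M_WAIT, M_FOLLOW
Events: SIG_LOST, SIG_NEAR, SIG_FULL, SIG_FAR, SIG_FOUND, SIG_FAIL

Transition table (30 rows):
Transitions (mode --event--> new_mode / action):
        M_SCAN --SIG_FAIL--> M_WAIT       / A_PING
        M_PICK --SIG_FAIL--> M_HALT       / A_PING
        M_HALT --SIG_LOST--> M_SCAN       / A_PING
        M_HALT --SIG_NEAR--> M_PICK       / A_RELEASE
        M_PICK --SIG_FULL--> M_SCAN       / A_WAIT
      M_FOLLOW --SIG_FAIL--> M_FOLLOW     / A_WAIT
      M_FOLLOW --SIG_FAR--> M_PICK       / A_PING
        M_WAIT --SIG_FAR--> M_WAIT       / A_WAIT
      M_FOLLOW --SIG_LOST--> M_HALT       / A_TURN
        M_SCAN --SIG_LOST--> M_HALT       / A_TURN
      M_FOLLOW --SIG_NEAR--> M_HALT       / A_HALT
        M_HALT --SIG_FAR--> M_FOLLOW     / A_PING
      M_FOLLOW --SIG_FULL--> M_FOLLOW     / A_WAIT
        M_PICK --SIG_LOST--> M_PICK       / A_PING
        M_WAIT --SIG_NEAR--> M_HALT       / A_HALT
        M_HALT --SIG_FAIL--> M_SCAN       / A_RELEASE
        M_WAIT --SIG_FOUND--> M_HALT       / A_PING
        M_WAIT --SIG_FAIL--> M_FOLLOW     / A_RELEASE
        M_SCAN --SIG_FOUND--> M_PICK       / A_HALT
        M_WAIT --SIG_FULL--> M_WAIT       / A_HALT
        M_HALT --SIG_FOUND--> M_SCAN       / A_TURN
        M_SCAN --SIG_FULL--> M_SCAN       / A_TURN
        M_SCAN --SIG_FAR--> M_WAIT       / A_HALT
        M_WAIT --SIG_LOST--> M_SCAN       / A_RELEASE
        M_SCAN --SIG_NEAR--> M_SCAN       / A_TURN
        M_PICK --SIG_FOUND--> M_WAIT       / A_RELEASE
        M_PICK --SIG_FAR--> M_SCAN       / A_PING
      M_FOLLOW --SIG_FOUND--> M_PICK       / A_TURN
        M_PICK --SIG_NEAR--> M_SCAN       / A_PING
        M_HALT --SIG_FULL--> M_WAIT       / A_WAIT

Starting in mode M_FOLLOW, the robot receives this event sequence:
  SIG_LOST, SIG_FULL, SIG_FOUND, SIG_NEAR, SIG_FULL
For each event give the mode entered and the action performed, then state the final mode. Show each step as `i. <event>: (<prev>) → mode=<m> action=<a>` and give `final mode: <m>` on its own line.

1. SIG_LOST: (M_FOLLOW) → mode=M_HALT action=A_TURN
2. SIG_FULL: (M_HALT) → mode=M_WAIT action=A_WAIT
3. SIG_FOUND: (M_WAIT) → mode=M_HALT action=A_PING
4. SIG_NEAR: (M_HALT) → mode=M_PICK action=A_RELEASE
5. SIG_FULL: (M_PICK) → mode=M_SCAN action=A_WAIT

final mode: M_SCAN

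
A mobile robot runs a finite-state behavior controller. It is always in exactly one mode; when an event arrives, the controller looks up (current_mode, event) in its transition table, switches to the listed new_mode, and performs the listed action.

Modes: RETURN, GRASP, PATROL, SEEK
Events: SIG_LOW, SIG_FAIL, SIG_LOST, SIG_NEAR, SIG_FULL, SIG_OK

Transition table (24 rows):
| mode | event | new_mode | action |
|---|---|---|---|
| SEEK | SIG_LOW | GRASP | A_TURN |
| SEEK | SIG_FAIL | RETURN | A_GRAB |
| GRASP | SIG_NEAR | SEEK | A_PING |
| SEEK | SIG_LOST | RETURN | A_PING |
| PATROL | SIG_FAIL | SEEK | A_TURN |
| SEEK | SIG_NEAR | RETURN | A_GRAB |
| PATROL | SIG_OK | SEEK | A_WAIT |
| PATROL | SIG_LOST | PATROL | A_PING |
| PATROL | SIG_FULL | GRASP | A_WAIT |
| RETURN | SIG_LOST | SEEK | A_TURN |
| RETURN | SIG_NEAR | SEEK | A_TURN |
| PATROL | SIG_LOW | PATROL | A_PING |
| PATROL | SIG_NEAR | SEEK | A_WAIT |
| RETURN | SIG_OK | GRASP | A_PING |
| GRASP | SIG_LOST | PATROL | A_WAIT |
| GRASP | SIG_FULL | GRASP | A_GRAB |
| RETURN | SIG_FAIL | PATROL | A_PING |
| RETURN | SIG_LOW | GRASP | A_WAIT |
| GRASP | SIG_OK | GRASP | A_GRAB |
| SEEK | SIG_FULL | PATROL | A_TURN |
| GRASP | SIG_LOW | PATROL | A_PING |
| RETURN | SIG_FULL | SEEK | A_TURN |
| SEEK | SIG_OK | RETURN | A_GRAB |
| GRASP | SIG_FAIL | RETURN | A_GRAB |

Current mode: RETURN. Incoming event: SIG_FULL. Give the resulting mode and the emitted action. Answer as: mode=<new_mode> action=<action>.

current mode = RETURN; filter table to that mode:
  (RETURN, SIG_LOST) → (SEEK, A_TURN)
  (RETURN, SIG_NEAR) → (SEEK, A_TURN)
  (RETURN, SIG_OK) → (GRASP, A_PING)
  (RETURN, SIG_FAIL) → (PATROL, A_PING)
  (RETURN, SIG_LOW) → (GRASP, A_WAIT)
  (RETURN, SIG_FULL) → (SEEK, A_TURN)  ← event matches
event = SIG_FULL selects (SEEK, A_TURN)

mode=SEEK action=A_TURN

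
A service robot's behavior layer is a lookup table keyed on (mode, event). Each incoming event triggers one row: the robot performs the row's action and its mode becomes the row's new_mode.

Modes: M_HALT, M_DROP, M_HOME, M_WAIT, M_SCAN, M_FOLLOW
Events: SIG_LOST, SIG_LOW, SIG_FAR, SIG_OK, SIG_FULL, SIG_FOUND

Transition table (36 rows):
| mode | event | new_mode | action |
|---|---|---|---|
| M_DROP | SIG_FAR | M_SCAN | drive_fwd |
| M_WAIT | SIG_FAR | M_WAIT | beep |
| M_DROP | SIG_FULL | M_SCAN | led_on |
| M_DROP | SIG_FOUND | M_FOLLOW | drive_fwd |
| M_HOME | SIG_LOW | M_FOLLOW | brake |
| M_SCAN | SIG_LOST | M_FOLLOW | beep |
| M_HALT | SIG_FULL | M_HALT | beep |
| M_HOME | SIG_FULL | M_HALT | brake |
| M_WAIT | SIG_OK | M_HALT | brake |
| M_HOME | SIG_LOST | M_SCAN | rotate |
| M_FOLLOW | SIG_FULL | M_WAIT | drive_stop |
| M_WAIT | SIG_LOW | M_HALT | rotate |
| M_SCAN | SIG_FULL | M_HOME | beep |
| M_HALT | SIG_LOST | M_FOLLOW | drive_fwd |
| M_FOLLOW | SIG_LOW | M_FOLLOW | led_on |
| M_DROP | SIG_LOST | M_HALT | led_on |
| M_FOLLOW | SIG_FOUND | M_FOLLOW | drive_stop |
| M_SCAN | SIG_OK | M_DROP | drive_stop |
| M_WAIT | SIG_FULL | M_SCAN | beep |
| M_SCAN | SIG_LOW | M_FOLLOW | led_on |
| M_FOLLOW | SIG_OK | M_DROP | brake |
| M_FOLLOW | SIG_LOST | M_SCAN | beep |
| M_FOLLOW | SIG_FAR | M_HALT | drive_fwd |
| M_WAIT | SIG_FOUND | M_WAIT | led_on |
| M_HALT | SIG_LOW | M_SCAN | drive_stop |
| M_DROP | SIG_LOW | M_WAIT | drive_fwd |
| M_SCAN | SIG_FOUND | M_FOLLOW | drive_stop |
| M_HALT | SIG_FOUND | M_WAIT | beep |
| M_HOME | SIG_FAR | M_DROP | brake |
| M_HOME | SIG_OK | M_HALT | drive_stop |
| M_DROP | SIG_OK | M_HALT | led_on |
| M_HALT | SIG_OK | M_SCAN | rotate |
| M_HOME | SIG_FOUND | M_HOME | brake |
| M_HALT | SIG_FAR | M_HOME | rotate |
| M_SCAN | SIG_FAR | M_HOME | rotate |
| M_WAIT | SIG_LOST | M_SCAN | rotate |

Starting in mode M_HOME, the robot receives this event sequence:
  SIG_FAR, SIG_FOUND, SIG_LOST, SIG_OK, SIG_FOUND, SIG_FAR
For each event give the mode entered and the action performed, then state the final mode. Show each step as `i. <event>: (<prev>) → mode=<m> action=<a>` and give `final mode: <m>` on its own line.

final mode: M_HALT

1. SIG_FAR: (M_HOME) → mode=M_DROP action=brake
2. SIG_FOUND: (M_DROP) → mode=M_FOLLOW action=drive_fwd
3. SIG_LOST: (M_FOLLOW) → mode=M_SCAN action=beep
4. SIG_OK: (M_SCAN) → mode=M_DROP action=drive_stop
5. SIG_FOUND: (M_DROP) → mode=M_FOLLOW action=drive_fwd
6. SIG_FAR: (M_FOLLOW) → mode=M_HALT action=drive_fwd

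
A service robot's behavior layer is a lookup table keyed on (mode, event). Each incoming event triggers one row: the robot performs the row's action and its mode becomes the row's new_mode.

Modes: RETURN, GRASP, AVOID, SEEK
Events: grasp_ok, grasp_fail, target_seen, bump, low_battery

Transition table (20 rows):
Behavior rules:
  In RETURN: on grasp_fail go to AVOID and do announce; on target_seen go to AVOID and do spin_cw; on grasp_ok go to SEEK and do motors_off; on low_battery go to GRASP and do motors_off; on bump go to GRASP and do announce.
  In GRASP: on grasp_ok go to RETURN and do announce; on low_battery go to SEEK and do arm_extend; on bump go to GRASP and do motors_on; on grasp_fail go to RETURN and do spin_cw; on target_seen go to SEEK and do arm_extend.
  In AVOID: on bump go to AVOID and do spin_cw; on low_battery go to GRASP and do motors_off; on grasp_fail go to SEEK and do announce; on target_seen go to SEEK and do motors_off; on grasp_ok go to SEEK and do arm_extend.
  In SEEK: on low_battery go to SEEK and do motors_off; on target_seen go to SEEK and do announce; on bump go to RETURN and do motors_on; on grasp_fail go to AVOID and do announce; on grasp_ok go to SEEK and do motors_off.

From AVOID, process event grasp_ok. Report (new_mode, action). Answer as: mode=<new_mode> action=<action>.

mode=SEEK action=arm_extend

current mode = AVOID; filter table to that mode:
  (AVOID, bump) → (AVOID, spin_cw)
  (AVOID, low_battery) → (GRASP, motors_off)
  (AVOID, grasp_fail) → (SEEK, announce)
  (AVOID, target_seen) → (SEEK, motors_off)
  (AVOID, grasp_ok) → (SEEK, arm_extend)  ← event matches
event = grasp_ok selects (SEEK, arm_extend)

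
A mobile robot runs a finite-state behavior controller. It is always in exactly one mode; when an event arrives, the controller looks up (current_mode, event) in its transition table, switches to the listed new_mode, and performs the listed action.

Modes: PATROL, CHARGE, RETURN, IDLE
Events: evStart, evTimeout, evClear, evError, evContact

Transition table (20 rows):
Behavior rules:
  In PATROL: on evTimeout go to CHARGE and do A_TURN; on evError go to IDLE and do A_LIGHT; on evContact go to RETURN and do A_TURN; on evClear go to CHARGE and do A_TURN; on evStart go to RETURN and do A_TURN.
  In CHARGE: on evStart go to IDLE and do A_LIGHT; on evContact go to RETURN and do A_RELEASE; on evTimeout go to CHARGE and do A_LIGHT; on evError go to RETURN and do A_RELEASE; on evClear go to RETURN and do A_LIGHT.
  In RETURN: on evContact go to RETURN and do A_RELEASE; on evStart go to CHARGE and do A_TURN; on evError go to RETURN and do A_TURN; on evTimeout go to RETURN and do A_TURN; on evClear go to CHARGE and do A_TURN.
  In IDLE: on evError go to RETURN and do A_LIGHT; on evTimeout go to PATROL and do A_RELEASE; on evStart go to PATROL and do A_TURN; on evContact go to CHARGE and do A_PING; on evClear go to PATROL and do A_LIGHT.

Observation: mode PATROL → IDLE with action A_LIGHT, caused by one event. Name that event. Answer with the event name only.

evError

try evStart: (PATROL, evStart) → (RETURN, A_TURN)
try evTimeout: (PATROL, evTimeout) → (CHARGE, A_TURN)
try evClear: (PATROL, evClear) → (CHARGE, A_TURN)
try evError: (PATROL, evError) → (IDLE, A_LIGHT)  ← matches
try evContact: (PATROL, evContact) → (RETURN, A_TURN)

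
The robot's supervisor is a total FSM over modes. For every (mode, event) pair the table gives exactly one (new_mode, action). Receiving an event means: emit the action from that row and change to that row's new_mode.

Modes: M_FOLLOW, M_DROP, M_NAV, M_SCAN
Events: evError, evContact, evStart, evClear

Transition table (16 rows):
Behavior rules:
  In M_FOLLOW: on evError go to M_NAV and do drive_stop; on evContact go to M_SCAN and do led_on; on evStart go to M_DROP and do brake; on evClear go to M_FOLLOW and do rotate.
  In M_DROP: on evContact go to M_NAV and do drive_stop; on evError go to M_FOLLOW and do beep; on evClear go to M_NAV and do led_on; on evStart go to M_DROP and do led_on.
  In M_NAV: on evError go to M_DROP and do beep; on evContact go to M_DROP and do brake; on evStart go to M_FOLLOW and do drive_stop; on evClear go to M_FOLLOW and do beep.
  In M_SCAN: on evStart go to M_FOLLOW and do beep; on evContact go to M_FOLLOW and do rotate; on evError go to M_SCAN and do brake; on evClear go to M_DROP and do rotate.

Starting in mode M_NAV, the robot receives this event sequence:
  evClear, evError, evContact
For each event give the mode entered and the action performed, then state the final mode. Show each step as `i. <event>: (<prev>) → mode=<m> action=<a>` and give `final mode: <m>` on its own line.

1. evClear: (M_NAV) → mode=M_FOLLOW action=beep
2. evError: (M_FOLLOW) → mode=M_NAV action=drive_stop
3. evContact: (M_NAV) → mode=M_DROP action=brake

final mode: M_DROP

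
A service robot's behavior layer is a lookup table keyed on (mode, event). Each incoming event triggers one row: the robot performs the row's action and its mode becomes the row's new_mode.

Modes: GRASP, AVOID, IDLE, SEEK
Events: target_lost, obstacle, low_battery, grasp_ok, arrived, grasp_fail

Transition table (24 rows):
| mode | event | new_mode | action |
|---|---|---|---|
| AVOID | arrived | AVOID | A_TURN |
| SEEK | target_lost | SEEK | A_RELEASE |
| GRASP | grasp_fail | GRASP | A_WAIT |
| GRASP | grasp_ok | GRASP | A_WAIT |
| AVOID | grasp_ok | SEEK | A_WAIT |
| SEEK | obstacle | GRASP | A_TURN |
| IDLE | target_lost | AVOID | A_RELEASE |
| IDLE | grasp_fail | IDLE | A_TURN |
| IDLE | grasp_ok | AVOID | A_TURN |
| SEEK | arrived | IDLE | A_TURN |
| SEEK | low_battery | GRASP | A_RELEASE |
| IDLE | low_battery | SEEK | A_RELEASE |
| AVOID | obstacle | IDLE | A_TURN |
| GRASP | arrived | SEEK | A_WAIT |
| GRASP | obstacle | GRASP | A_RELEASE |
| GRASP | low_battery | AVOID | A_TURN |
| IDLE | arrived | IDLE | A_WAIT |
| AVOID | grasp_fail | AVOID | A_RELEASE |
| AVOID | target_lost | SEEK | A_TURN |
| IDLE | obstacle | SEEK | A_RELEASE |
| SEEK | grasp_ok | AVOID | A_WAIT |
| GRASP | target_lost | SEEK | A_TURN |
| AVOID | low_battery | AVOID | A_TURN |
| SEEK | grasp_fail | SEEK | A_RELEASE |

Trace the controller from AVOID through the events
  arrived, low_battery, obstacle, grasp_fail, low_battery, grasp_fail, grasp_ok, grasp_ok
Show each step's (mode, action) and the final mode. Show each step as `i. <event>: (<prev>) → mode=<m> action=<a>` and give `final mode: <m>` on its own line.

final mode: SEEK

1. arrived: (AVOID) → mode=AVOID action=A_TURN
2. low_battery: (AVOID) → mode=AVOID action=A_TURN
3. obstacle: (AVOID) → mode=IDLE action=A_TURN
4. grasp_fail: (IDLE) → mode=IDLE action=A_TURN
5. low_battery: (IDLE) → mode=SEEK action=A_RELEASE
6. grasp_fail: (SEEK) → mode=SEEK action=A_RELEASE
7. grasp_ok: (SEEK) → mode=AVOID action=A_WAIT
8. grasp_ok: (AVOID) → mode=SEEK action=A_WAIT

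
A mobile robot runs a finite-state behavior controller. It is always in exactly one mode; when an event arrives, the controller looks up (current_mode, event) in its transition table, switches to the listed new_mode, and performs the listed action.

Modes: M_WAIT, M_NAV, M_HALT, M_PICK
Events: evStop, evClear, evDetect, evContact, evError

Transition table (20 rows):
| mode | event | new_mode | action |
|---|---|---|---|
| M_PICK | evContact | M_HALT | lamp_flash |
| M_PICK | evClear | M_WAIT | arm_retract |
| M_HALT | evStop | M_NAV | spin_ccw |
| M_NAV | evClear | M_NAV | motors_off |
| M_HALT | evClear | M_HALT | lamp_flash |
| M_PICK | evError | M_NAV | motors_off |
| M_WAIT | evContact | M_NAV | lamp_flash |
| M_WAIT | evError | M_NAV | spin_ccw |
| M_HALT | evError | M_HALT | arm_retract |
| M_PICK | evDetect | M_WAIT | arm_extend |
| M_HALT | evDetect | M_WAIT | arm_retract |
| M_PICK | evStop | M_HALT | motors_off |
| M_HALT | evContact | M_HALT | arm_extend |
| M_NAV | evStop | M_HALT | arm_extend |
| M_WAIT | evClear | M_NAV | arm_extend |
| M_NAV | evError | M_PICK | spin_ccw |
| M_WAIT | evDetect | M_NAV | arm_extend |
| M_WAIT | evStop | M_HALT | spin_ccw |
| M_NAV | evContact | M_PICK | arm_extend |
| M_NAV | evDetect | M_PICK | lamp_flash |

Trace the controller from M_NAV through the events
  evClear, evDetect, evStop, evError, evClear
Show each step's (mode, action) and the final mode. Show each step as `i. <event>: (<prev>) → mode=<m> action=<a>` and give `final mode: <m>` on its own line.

1. evClear: (M_NAV) → mode=M_NAV action=motors_off
2. evDetect: (M_NAV) → mode=M_PICK action=lamp_flash
3. evStop: (M_PICK) → mode=M_HALT action=motors_off
4. evError: (M_HALT) → mode=M_HALT action=arm_retract
5. evClear: (M_HALT) → mode=M_HALT action=lamp_flash

final mode: M_HALT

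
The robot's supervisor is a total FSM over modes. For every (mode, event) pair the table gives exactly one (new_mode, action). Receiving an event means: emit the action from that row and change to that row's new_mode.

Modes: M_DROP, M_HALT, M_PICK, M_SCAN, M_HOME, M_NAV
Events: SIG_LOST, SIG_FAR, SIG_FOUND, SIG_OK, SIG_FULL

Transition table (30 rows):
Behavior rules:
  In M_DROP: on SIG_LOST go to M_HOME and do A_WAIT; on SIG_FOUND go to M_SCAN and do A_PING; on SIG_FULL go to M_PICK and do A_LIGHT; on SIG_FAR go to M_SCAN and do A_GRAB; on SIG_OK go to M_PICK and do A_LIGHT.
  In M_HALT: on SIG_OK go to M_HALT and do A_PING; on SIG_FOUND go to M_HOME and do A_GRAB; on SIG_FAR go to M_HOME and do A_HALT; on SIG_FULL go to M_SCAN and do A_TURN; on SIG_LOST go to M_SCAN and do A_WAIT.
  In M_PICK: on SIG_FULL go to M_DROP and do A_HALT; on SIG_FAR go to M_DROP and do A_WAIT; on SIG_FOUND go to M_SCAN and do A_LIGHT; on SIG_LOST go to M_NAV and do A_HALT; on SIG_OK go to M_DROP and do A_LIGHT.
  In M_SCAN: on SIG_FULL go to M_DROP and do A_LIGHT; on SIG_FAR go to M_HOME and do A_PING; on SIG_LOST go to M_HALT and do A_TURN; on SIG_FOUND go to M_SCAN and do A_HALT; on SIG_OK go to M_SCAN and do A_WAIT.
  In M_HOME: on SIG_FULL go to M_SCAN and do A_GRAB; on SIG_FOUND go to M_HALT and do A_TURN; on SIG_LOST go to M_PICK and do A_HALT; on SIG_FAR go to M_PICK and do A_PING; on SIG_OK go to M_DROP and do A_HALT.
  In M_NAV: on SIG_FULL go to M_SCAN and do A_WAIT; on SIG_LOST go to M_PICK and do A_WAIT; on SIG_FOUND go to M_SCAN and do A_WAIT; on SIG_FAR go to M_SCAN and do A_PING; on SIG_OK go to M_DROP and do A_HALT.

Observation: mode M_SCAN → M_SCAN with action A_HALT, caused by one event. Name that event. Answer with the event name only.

try SIG_LOST: (M_SCAN, SIG_LOST) → (M_HALT, A_TURN)
try SIG_FAR: (M_SCAN, SIG_FAR) → (M_HOME, A_PING)
try SIG_FOUND: (M_SCAN, SIG_FOUND) → (M_SCAN, A_HALT)  ← matches
try SIG_OK: (M_SCAN, SIG_OK) → (M_SCAN, A_WAIT)
try SIG_FULL: (M_SCAN, SIG_FULL) → (M_DROP, A_LIGHT)

SIG_FOUND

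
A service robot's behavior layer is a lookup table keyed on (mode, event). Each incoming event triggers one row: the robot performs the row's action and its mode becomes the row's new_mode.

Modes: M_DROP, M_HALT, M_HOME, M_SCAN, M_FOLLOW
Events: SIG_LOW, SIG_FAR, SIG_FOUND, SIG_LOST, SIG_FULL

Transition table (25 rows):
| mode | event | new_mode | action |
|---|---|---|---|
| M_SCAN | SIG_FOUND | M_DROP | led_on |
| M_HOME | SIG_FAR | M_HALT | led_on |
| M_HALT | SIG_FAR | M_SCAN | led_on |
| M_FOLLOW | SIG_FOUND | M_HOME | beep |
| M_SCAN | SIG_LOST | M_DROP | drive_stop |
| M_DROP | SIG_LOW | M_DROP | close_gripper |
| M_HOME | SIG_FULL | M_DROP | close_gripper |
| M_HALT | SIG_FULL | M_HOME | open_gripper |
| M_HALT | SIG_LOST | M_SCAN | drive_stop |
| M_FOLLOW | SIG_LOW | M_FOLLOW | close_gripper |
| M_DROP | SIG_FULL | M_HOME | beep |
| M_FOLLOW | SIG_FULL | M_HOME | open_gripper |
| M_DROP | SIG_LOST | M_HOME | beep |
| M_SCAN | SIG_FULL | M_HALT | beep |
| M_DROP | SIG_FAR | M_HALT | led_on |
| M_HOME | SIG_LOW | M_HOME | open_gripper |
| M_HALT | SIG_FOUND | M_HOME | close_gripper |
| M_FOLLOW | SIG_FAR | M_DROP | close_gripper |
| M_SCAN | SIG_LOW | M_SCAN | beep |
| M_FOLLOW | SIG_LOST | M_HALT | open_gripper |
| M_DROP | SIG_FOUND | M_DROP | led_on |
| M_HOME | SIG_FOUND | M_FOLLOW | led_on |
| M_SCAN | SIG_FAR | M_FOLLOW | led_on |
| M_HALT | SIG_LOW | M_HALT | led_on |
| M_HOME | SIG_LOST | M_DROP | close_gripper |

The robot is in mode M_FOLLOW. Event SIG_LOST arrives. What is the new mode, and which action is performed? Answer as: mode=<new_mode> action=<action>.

mode=M_HALT action=open_gripper

current mode = M_FOLLOW; filter table to that mode:
  (M_FOLLOW, SIG_FOUND) → (M_HOME, beep)
  (M_FOLLOW, SIG_LOW) → (M_FOLLOW, close_gripper)
  (M_FOLLOW, SIG_FULL) → (M_HOME, open_gripper)
  (M_FOLLOW, SIG_FAR) → (M_DROP, close_gripper)
  (M_FOLLOW, SIG_LOST) → (M_HALT, open_gripper)  ← event matches
event = SIG_LOST selects (M_HALT, open_gripper)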